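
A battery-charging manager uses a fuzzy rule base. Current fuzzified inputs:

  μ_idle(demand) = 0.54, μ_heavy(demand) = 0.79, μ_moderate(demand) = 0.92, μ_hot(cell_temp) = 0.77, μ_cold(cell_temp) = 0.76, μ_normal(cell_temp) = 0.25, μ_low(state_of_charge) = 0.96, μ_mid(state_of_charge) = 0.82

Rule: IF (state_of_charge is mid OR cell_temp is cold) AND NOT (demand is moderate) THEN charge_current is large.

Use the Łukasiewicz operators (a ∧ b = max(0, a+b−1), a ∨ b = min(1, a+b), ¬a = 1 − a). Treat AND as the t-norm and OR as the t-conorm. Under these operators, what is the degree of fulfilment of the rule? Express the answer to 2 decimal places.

firing strength: (mid=0.82 OR cold=0.76) = 1.00; AND[max(0, a+b−1)] with ¬moderate=1−0.92=0.08 → w = 0.08

0.08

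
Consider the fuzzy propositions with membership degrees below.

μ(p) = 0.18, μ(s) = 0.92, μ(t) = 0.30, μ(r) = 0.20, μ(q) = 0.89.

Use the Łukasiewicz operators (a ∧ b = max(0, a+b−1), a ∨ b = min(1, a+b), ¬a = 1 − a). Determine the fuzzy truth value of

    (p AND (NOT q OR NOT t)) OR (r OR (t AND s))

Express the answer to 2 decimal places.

NOT q = 1 − 0.89 = 0.11
NOT t = 1 − 0.30 = 0.70
NOT q OR NOT t = min(1, a+b) on (0.11, 0.70) = 0.81
p AND (NOT q OR NOT t) = max(0, a+b−1) on (0.18, 0.81) = 0.00
t AND s = max(0, a+b−1) on (0.30, 0.92) = 0.22
r OR (t AND s) = min(1, a+b) on (0.20, 0.22) = 0.42
(p AND (NOT q OR NOT t)) OR (r OR (t AND s)) = min(1, a+b) on (0.00, 0.42) = 0.42

0.42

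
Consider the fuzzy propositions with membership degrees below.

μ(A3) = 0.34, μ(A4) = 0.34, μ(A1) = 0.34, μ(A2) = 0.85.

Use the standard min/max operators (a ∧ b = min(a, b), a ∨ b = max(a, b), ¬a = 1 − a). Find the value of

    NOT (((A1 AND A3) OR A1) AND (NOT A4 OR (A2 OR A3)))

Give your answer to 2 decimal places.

0.66

A1 AND A3 = min(a, b) on (0.34, 0.34) = 0.34
(A1 AND A3) OR A1 = max(a, b) on (0.34, 0.34) = 0.34
NOT A4 = 1 − 0.34 = 0.66
A2 OR A3 = max(a, b) on (0.85, 0.34) = 0.85
NOT A4 OR (A2 OR A3) = max(a, b) on (0.66, 0.85) = 0.85
((A1 AND A3) OR A1) AND (NOT A4 OR (A2 OR A3)) = min(a, b) on (0.34, 0.85) = 0.34
NOT (((A1 AND A3) OR A1) AND (NOT A4 OR (A2 OR A3))) = 1 − 0.34 = 0.66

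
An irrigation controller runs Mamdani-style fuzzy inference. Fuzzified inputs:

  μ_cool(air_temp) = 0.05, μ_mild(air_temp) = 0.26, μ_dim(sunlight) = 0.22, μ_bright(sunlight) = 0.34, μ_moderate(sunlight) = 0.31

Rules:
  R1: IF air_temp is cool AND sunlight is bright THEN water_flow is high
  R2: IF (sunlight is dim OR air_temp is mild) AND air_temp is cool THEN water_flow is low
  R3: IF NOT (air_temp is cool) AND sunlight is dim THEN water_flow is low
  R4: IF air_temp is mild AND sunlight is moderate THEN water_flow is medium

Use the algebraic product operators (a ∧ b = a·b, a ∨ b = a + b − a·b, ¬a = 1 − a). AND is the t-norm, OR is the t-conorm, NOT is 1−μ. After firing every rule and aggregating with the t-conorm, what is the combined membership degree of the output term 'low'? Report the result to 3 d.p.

0.226

R1: cool=0.05, bright=0.34; AND[a·b] → w = 0.0170
R2: (dim=0.22 OR mild=0.26) = 0.4228; AND[a·b] with cool=0.05 → w = 0.0211
R3: ¬cool=1−0.05=0.95, dim=0.22; AND[a·b] → w = 0.2090
R4: mild=0.26, moderate=0.31; AND[a·b] → w = 0.0806
Rules with consequent 'low': {R2, R3} → strengths 0.0211, 0.2090
Aggregate via t-conorm [a + b − a·b]: 0.2257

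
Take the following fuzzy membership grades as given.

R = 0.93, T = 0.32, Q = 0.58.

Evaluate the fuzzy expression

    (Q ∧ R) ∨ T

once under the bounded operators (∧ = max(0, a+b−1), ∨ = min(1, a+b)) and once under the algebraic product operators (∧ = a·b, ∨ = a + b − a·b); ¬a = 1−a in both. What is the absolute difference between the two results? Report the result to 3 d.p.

Under bounded:
  Q ∧ R = max(0, a+b−1) on (0.58, 0.93) = 0.51
  (Q ∧ R) ∨ T = min(1, a+b) on (0.51, 0.32) = 0.83
  → value = 0.8300
Under algebraic product:
  Q ∧ R = a·b on (0.5800, 0.9300) = 0.5394
  (Q ∧ R) ∨ T = a + b − a·b on (0.5394, 0.3200) = 0.6868
  → value = 0.6868
|0.8300 − 0.6868| = 0.143

0.143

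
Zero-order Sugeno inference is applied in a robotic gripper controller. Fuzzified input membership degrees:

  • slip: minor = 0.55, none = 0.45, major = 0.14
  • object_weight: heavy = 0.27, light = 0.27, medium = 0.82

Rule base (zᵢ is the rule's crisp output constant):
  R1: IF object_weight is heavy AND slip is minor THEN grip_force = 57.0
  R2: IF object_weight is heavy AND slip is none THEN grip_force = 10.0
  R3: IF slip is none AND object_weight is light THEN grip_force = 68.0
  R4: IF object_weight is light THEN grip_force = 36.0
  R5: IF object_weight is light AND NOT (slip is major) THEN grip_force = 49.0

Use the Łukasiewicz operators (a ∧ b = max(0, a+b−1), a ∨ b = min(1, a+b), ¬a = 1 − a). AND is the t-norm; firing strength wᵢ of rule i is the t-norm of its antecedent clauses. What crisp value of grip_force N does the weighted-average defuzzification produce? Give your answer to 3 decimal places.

40.225

R1 (z=57.0): heavy=0.27, minor=0.55; AND[max(0, a+b−1)] → w = 0.00
R2 (z=10.0): heavy=0.27, none=0.45; AND[max(0, a+b−1)] → w = 0.00
R3 (z=68.0): none=0.45, light=0.27; AND[max(0, a+b−1)] → w = 0.00
R4 (z=36.0): light=0.27 → w = 0.27
R5 (z=49.0): light=0.27, ¬major=1−0.14=0.86; AND[max(0, a+b−1)] → w = 0.13
Weighted average = (0.00·57.0 + 0.00·10.0 + 0.00·68.0 + 0.27·36.0 + 0.13·49.0) / (0.00 + 0.00 + 0.00 + 0.27 + 0.13)
  = 16.0900 / 0.4000 = 40.225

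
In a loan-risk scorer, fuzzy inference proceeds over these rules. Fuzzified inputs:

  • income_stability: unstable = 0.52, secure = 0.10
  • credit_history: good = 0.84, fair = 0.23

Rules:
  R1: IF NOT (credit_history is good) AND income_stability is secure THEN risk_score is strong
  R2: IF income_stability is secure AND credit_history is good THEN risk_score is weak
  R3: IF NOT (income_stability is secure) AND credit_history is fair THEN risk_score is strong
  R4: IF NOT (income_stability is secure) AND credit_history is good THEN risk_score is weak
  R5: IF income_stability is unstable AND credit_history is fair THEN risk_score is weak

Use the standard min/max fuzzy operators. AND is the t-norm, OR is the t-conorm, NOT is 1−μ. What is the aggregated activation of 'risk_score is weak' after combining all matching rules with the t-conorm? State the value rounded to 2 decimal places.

R1: ¬good=1−0.84=0.16, secure=0.10; AND[min(a, b)] → w = 0.10
R2: secure=0.10, good=0.84; AND[min(a, b)] → w = 0.10
R3: ¬secure=1−0.10=0.90, fair=0.23; AND[min(a, b)] → w = 0.23
R4: ¬secure=1−0.10=0.90, good=0.84; AND[min(a, b)] → w = 0.84
R5: unstable=0.52, fair=0.23; AND[min(a, b)] → w = 0.23
Rules with consequent 'weak': {R2, R4, R5} → strengths 0.10, 0.84, 0.23
Aggregate via t-conorm [max(a, b)]: 0.84

0.84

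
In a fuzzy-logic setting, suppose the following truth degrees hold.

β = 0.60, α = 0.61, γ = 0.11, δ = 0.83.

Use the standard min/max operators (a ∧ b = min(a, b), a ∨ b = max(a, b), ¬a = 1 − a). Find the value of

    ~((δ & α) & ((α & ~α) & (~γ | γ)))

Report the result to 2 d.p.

0.61

δ & α = min(a, b) on (0.83, 0.61) = 0.61
~α = 1 − 0.61 = 0.39
α & ~α = min(a, b) on (0.61, 0.39) = 0.39
~γ = 1 − 0.11 = 0.89
~γ | γ = max(a, b) on (0.89, 0.11) = 0.89
(α & ~α) & (~γ | γ) = min(a, b) on (0.39, 0.89) = 0.39
(δ & α) & ((α & ~α) & (~γ | γ)) = min(a, b) on (0.61, 0.39) = 0.39
~((δ & α) & ((α & ~α) & (~γ | γ))) = 1 − 0.39 = 0.61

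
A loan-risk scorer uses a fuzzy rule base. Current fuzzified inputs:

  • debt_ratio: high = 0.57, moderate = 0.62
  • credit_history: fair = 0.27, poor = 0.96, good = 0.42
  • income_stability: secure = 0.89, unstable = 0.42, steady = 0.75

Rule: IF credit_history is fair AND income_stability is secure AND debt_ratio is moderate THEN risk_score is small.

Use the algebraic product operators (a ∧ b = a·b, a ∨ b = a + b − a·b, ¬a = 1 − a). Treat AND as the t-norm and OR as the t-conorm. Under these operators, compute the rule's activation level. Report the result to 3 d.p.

firing strength: fair=0.27, secure=0.89, moderate=0.62; AND[a·b] → w = 0.1490

0.149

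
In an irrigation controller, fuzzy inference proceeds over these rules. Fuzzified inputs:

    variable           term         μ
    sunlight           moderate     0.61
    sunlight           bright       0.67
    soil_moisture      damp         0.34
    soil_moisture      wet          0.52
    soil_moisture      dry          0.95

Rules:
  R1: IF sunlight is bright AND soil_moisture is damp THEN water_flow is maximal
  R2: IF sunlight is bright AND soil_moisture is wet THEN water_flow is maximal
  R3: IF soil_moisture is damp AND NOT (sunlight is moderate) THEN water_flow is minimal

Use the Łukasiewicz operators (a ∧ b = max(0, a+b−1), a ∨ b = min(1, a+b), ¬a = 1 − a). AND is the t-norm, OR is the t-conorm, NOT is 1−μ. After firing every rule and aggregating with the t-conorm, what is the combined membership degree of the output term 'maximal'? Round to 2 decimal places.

R1: bright=0.67, damp=0.34; AND[max(0, a+b−1)] → w = 0.01
R2: bright=0.67, wet=0.52; AND[max(0, a+b−1)] → w = 0.19
R3: damp=0.34, ¬moderate=1−0.61=0.39; AND[max(0, a+b−1)] → w = 0.00
Rules with consequent 'maximal': {R1, R2} → strengths 0.01, 0.19
Aggregate via t-conorm [min(1, a+b)]: 0.20

0.20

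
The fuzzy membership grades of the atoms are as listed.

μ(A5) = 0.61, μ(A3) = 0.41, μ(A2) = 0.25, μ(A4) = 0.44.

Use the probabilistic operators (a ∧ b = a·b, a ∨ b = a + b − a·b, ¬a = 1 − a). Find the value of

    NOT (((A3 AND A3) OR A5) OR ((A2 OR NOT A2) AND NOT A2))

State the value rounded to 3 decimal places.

A3 AND A3 = a·b on (0.4100, 0.4100) = 0.1681
(A3 AND A3) OR A5 = a + b − a·b on (0.1681, 0.6100) = 0.6756
NOT A2 = 1 − 0.2500 = 0.7500
A2 OR NOT A2 = a + b − a·b on (0.2500, 0.7500) = 0.8125
NOT A2 = 1 − 0.2500 = 0.7500
(A2 OR NOT A2) AND NOT A2 = a·b on (0.8125, 0.7500) = 0.6094
((A3 AND A3) OR A5) OR ((A2 OR NOT A2) AND NOT A2) = a + b − a·b on (0.6756, 0.6094) = 0.8733
NOT (((A3 AND A3) OR A5) OR ((A2 OR NOT A2) AND NOT A2)) = 1 − 0.8733 = 0.1267

0.127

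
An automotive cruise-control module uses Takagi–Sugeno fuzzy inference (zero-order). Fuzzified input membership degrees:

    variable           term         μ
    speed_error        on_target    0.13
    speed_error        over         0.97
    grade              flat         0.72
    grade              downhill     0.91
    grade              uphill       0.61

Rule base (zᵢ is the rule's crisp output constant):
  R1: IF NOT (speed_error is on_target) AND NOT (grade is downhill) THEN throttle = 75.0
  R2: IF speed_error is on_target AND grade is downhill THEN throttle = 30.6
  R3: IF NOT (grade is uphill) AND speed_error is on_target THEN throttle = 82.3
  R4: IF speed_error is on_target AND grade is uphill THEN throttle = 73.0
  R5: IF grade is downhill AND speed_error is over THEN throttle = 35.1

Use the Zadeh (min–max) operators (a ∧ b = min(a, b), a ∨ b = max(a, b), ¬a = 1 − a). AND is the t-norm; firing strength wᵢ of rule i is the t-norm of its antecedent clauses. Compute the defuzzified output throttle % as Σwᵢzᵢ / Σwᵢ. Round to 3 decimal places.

R1 (z=75.0): ¬on_target=1−0.13=0.87, ¬downhill=1−0.91=0.09; AND[min(a, b)] → w = 0.09
R2 (z=30.6): on_target=0.13, downhill=0.91; AND[min(a, b)] → w = 0.13
R3 (z=82.3): ¬uphill=1−0.61=0.39, on_target=0.13; AND[min(a, b)] → w = 0.13
R4 (z=73.0): on_target=0.13, uphill=0.61; AND[min(a, b)] → w = 0.13
R5 (z=35.1): downhill=0.91, over=0.97; AND[min(a, b)] → w = 0.91
Weighted average = (0.09·75.0 + 0.13·30.6 + 0.13·82.3 + 0.13·73.0 + 0.91·35.1) / (0.09 + 0.13 + 0.13 + 0.13 + 0.91)
  = 62.8580 / 1.3900 = 45.222

45.222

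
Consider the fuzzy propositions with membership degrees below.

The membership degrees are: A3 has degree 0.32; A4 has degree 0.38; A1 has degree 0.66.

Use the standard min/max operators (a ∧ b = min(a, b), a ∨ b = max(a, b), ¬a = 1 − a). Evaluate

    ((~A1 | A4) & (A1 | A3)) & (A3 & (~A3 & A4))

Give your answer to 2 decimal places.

0.32

~A1 = 1 − 0.66 = 0.34
~A1 | A4 = max(a, b) on (0.34, 0.38) = 0.38
A1 | A3 = max(a, b) on (0.66, 0.32) = 0.66
(~A1 | A4) & (A1 | A3) = min(a, b) on (0.38, 0.66) = 0.38
~A3 = 1 − 0.32 = 0.68
~A3 & A4 = min(a, b) on (0.68, 0.38) = 0.38
A3 & (~A3 & A4) = min(a, b) on (0.32, 0.38) = 0.32
((~A1 | A4) & (A1 | A3)) & (A3 & (~A3 & A4)) = min(a, b) on (0.38, 0.32) = 0.32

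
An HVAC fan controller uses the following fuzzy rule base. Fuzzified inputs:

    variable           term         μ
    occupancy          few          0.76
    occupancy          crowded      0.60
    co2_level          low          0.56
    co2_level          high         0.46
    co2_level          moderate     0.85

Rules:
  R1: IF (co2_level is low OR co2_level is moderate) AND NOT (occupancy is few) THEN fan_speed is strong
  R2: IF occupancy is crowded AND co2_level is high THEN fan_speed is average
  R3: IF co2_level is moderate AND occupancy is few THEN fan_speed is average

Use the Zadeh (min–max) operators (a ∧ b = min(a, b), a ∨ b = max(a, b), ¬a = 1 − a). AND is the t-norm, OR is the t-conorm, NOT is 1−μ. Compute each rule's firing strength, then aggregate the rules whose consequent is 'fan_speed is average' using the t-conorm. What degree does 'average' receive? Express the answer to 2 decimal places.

R1: (low=0.56 OR moderate=0.85) = 0.85; AND[min(a, b)] with ¬few=1−0.76=0.24 → w = 0.24
R2: crowded=0.60, high=0.46; AND[min(a, b)] → w = 0.46
R3: moderate=0.85, few=0.76; AND[min(a, b)] → w = 0.76
Rules with consequent 'average': {R2, R3} → strengths 0.46, 0.76
Aggregate via t-conorm [max(a, b)]: 0.76

0.76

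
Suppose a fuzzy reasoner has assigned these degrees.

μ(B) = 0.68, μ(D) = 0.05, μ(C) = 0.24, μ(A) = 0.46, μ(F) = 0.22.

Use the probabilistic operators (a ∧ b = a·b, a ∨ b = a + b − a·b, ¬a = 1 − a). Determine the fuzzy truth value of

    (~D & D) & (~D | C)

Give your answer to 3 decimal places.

~D = 1 − 0.0500 = 0.9500
~D & D = a·b on (0.9500, 0.0500) = 0.0475
~D = 1 − 0.0500 = 0.9500
~D | C = a + b − a·b on (0.9500, 0.2400) = 0.9620
(~D & D) & (~D | C) = a·b on (0.0475, 0.9620) = 0.0457

0.046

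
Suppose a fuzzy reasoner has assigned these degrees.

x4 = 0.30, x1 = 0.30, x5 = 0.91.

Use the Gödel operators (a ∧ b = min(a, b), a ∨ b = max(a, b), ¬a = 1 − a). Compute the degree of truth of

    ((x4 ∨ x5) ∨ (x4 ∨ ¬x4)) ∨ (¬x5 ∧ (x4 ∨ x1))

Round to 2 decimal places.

0.91

x4 ∨ x5 = max(a, b) on (0.30, 0.91) = 0.91
¬x4 = 1 − 0.30 = 0.70
x4 ∨ ¬x4 = max(a, b) on (0.30, 0.70) = 0.70
(x4 ∨ x5) ∨ (x4 ∨ ¬x4) = max(a, b) on (0.91, 0.70) = 0.91
¬x5 = 1 − 0.91 = 0.09
x4 ∨ x1 = max(a, b) on (0.30, 0.30) = 0.30
¬x5 ∧ (x4 ∨ x1) = min(a, b) on (0.09, 0.30) = 0.09
((x4 ∨ x5) ∨ (x4 ∨ ¬x4)) ∨ (¬x5 ∧ (x4 ∨ x1)) = max(a, b) on (0.91, 0.09) = 0.91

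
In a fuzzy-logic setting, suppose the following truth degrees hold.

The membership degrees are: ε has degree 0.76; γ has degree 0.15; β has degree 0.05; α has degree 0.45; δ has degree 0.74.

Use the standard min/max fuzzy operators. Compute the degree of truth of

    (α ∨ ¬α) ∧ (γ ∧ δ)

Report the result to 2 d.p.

0.15

¬α = 1 − 0.45 = 0.55
α ∨ ¬α = max(a, b) on (0.45, 0.55) = 0.55
γ ∧ δ = min(a, b) on (0.15, 0.74) = 0.15
(α ∨ ¬α) ∧ (γ ∧ δ) = min(a, b) on (0.55, 0.15) = 0.15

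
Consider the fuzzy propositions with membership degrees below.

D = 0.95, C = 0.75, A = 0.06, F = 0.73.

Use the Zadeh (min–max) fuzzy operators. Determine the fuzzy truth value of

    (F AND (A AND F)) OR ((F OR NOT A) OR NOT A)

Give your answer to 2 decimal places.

0.94

A AND F = min(a, b) on (0.06, 0.73) = 0.06
F AND (A AND F) = min(a, b) on (0.73, 0.06) = 0.06
NOT A = 1 − 0.06 = 0.94
F OR NOT A = max(a, b) on (0.73, 0.94) = 0.94
NOT A = 1 − 0.06 = 0.94
(F OR NOT A) OR NOT A = max(a, b) on (0.94, 0.94) = 0.94
(F AND (A AND F)) OR ((F OR NOT A) OR NOT A) = max(a, b) on (0.06, 0.94) = 0.94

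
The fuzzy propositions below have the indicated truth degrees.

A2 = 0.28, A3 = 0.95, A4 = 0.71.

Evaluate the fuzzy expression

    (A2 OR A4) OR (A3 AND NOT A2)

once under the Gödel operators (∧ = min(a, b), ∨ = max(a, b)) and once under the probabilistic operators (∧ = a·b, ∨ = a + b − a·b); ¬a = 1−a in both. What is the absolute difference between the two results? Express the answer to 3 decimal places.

0.214

Under Gödel:
  A2 OR A4 = max(a, b) on (0.28, 0.71) = 0.71
  NOT A2 = 1 − 0.28 = 0.72
  A3 AND NOT A2 = min(a, b) on (0.95, 0.72) = 0.72
  (A2 OR A4) OR (A3 AND NOT A2) = max(a, b) on (0.71, 0.72) = 0.72
  → value = 0.7200
Under probabilistic:
  A2 OR A4 = a + b − a·b on (0.2800, 0.7100) = 0.7912
  NOT A2 = 1 − 0.2800 = 0.7200
  A3 AND NOT A2 = a·b on (0.9500, 0.7200) = 0.6840
  (A2 OR A4) OR (A3 AND NOT A2) = a + b − a·b on (0.7912, 0.6840) = 0.9340
  → value = 0.9340
|0.7200 − 0.9340| = 0.214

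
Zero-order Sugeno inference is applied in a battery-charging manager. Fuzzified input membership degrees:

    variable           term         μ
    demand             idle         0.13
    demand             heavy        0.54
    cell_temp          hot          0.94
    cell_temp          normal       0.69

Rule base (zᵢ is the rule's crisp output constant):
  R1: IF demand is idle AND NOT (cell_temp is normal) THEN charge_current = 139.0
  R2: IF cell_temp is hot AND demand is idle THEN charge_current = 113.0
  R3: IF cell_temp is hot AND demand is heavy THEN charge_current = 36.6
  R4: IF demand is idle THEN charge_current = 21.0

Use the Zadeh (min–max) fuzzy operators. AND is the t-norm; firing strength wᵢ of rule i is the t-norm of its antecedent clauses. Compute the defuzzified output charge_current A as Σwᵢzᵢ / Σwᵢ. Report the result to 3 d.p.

59.413

R1 (z=139.0): idle=0.13, ¬normal=1−0.69=0.31; AND[min(a, b)] → w = 0.13
R2 (z=113.0): hot=0.94, idle=0.13; AND[min(a, b)] → w = 0.13
R3 (z=36.6): hot=0.94, heavy=0.54; AND[min(a, b)] → w = 0.54
R4 (z=21.0): idle=0.13 → w = 0.13
Weighted average = (0.13·139.0 + 0.13·113.0 + 0.54·36.6 + 0.13·21.0) / (0.13 + 0.13 + 0.54 + 0.13)
  = 55.2540 / 0.9300 = 59.413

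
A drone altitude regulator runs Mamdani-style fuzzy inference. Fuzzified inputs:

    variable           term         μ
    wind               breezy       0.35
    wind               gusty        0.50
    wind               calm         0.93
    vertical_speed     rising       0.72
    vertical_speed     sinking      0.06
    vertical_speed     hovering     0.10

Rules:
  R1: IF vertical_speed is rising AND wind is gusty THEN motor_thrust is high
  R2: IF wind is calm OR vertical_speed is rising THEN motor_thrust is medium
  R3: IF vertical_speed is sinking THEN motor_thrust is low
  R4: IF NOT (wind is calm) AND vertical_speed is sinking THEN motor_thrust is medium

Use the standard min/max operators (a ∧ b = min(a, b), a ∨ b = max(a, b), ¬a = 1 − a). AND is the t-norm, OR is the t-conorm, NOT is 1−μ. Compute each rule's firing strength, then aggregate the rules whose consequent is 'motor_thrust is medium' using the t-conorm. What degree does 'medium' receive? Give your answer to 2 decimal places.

0.93

R1: rising=0.72, gusty=0.50; AND[min(a, b)] → w = 0.50
R2: calm=0.93, rising=0.72; OR[max(a, b)] → w = 0.93
R3: sinking=0.06 → w = 0.06
R4: ¬calm=1−0.93=0.07, sinking=0.06; AND[min(a, b)] → w = 0.06
Rules with consequent 'medium': {R2, R4} → strengths 0.93, 0.06
Aggregate via t-conorm [max(a, b)]: 0.93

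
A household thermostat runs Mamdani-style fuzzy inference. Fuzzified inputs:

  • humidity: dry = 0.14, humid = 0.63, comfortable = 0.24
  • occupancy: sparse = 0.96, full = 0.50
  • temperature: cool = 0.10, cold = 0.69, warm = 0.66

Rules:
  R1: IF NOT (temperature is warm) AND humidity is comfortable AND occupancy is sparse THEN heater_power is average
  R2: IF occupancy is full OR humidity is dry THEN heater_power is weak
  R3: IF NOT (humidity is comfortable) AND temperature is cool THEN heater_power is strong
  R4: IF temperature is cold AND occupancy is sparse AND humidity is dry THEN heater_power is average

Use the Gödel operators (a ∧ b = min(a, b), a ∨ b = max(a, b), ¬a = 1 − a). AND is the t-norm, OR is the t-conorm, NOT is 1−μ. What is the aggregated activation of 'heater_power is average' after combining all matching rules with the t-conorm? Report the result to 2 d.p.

0.24

R1: ¬warm=1−0.66=0.34, comfortable=0.24, sparse=0.96; AND[min(a, b)] → w = 0.24
R2: full=0.50, dry=0.14; OR[max(a, b)] → w = 0.50
R3: ¬comfortable=1−0.24=0.76, cool=0.10; AND[min(a, b)] → w = 0.10
R4: cold=0.69, sparse=0.96, dry=0.14; AND[min(a, b)] → w = 0.14
Rules with consequent 'average': {R1, R4} → strengths 0.24, 0.14
Aggregate via t-conorm [max(a, b)]: 0.24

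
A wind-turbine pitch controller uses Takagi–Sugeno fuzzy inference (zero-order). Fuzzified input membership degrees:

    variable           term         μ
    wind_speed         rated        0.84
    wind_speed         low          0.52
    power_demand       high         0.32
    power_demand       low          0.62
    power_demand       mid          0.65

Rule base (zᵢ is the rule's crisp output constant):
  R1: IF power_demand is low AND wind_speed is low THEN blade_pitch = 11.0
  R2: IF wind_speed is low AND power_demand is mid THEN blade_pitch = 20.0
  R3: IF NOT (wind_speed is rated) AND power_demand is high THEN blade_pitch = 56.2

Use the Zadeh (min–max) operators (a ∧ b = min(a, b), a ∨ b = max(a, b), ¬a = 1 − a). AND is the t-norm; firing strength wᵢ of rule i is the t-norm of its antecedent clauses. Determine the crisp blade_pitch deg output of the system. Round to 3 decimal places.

20.927

R1 (z=11.0): low=0.62, low=0.52; AND[min(a, b)] → w = 0.52
R2 (z=20.0): low=0.52, mid=0.65; AND[min(a, b)] → w = 0.52
R3 (z=56.2): ¬rated=1−0.84=0.16, high=0.32; AND[min(a, b)] → w = 0.16
Weighted average = (0.52·11.0 + 0.52·20.0 + 0.16·56.2) / (0.52 + 0.52 + 0.16)
  = 25.1120 / 1.2000 = 20.927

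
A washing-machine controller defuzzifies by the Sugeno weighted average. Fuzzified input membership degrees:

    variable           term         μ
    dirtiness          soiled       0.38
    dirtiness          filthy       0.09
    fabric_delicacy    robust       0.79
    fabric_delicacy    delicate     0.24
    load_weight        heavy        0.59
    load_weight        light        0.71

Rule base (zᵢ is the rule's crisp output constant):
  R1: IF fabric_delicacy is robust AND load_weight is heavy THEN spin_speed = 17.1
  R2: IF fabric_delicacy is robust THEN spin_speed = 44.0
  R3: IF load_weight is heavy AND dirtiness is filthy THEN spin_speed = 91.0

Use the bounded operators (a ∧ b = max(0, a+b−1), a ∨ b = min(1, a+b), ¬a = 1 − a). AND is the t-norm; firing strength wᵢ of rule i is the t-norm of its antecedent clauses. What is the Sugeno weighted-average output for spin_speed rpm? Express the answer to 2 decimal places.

R1 (z=17.1): robust=0.79, heavy=0.59; AND[max(0, a+b−1)] → w = 0.38
R2 (z=44.0): robust=0.79 → w = 0.79
R3 (z=91.0): heavy=0.59, filthy=0.09; AND[max(0, a+b−1)] → w = 0.00
Weighted average = (0.38·17.1 + 0.79·44.0 + 0.00·91.0) / (0.38 + 0.79 + 0.00)
  = 41.2580 / 1.1700 = 35.26

35.26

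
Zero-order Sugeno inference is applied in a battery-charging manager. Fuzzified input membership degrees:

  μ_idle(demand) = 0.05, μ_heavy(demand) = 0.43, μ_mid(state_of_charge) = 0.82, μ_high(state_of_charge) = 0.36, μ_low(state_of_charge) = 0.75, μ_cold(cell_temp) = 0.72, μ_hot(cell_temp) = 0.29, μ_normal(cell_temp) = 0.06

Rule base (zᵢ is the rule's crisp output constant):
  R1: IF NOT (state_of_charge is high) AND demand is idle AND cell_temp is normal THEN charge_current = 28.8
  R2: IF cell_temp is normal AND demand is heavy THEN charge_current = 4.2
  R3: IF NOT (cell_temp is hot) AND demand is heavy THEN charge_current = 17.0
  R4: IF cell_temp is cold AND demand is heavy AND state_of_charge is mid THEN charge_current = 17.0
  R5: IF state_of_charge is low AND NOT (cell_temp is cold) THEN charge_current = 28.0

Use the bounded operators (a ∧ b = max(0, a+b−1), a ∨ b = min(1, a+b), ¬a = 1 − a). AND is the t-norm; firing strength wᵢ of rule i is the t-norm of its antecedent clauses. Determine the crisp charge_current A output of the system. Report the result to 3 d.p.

18.941

R1 (z=28.8): ¬high=1−0.36=0.64, idle=0.05, normal=0.06; AND[max(0, a+b−1)] → w = 0.00
R2 (z=4.2): normal=0.06, heavy=0.43; AND[max(0, a+b−1)] → w = 0.00
R3 (z=17.0): ¬hot=1−0.29=0.71, heavy=0.43; AND[max(0, a+b−1)] → w = 0.14
R4 (z=17.0): cold=0.72, heavy=0.43, mid=0.82; AND[max(0, a+b−1)] → w = 0.00
R5 (z=28.0): low=0.75, ¬cold=1−0.72=0.28; AND[max(0, a+b−1)] → w = 0.03
Weighted average = (0.00·28.8 + 0.00·4.2 + 0.14·17.0 + 0.00·17.0 + 0.03·28.0) / (0.00 + 0.00 + 0.14 + 0.00 + 0.03)
  = 3.2200 / 0.1700 = 18.941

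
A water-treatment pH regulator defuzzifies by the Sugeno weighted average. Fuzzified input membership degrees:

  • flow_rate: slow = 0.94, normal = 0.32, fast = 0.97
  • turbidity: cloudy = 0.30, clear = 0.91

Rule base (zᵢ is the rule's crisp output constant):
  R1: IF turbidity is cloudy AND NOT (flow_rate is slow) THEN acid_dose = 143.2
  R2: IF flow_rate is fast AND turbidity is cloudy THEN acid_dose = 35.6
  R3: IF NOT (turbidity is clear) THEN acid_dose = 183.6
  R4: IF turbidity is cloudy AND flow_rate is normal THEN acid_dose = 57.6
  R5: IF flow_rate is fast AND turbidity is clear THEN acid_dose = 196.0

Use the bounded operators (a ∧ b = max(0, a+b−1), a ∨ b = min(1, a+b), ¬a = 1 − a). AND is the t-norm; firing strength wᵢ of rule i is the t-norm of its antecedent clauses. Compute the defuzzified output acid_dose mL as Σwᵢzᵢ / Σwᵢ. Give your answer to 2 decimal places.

160.17

R1 (z=143.2): cloudy=0.30, ¬slow=1−0.94=0.06; AND[max(0, a+b−1)] → w = 0.00
R2 (z=35.6): fast=0.97, cloudy=0.30; AND[max(0, a+b−1)] → w = 0.27
R3 (z=183.6): ¬clear=1−0.91=0.09 → w = 0.09
R4 (z=57.6): cloudy=0.30, normal=0.32; AND[max(0, a+b−1)] → w = 0.00
R5 (z=196.0): fast=0.97, clear=0.91; AND[max(0, a+b−1)] → w = 0.88
Weighted average = (0.00·143.2 + 0.27·35.6 + 0.09·183.6 + 0.00·57.6 + 0.88·196.0) / (0.00 + 0.27 + 0.09 + 0.00 + 0.88)
  = 198.6160 / 1.2400 = 160.17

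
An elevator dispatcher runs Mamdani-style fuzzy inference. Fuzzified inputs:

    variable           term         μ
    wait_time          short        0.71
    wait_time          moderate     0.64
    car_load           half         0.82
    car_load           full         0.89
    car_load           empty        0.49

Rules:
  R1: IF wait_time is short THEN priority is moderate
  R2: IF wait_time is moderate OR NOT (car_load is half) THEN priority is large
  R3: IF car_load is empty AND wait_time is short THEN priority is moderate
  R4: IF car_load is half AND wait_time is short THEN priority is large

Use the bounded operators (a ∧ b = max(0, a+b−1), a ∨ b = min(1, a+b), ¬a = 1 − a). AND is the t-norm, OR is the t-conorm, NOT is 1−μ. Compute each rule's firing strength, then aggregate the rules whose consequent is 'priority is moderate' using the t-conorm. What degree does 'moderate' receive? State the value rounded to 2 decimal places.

0.91

R1: short=0.71 → w = 0.71
R2: moderate=0.64, ¬half=1−0.82=0.18; OR[min(1, a+b)] → w = 0.82
R3: empty=0.49, short=0.71; AND[max(0, a+b−1)] → w = 0.20
R4: half=0.82, short=0.71; AND[max(0, a+b−1)] → w = 0.53
Rules with consequent 'moderate': {R1, R3} → strengths 0.71, 0.20
Aggregate via t-conorm [min(1, a+b)]: 0.91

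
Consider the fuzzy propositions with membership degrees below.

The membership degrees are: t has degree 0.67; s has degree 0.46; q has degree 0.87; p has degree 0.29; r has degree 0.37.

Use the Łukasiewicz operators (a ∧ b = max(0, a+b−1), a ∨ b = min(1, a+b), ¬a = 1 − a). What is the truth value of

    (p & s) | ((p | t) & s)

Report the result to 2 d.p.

p & s = max(0, a+b−1) on (0.29, 0.46) = 0.00
p | t = min(1, a+b) on (0.29, 0.67) = 0.96
(p | t) & s = max(0, a+b−1) on (0.96, 0.46) = 0.42
(p & s) | ((p | t) & s) = min(1, a+b) on (0.00, 0.42) = 0.42

0.42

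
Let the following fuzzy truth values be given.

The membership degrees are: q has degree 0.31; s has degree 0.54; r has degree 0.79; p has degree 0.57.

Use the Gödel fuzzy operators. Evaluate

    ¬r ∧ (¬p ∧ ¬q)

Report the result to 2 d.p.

¬r = 1 − 0.79 = 0.21
¬p = 1 − 0.57 = 0.43
¬q = 1 − 0.31 = 0.69
¬p ∧ ¬q = min(a, b) on (0.43, 0.69) = 0.43
¬r ∧ (¬p ∧ ¬q) = min(a, b) on (0.21, 0.43) = 0.21

0.21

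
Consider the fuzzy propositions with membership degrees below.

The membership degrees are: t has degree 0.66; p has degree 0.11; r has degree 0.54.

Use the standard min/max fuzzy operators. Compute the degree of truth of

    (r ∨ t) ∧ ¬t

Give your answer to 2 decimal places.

0.34

r ∨ t = max(a, b) on (0.54, 0.66) = 0.66
¬t = 1 − 0.66 = 0.34
(r ∨ t) ∧ ¬t = min(a, b) on (0.66, 0.34) = 0.34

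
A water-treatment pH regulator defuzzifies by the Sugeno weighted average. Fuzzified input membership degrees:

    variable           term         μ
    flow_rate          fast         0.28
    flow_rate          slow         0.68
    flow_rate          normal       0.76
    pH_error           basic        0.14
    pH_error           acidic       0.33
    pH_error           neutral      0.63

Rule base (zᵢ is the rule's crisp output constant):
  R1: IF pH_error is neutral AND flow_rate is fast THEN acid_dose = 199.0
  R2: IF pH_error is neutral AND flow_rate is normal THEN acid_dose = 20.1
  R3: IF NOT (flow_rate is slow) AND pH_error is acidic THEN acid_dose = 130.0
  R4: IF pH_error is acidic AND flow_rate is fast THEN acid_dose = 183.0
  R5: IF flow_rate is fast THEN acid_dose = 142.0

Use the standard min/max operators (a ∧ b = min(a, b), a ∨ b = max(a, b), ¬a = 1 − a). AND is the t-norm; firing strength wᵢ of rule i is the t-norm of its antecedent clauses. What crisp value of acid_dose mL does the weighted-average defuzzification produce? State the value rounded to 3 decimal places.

112.281

R1 (z=199.0): neutral=0.63, fast=0.28; AND[min(a, b)] → w = 0.28
R2 (z=20.1): neutral=0.63, normal=0.76; AND[min(a, b)] → w = 0.63
R3 (z=130.0): ¬slow=1−0.68=0.32, acidic=0.33; AND[min(a, b)] → w = 0.32
R4 (z=183.0): acidic=0.33, fast=0.28; AND[min(a, b)] → w = 0.28
R5 (z=142.0): fast=0.28 → w = 0.28
Weighted average = (0.28·199.0 + 0.63·20.1 + 0.32·130.0 + 0.28·183.0 + 0.28·142.0) / (0.28 + 0.63 + 0.32 + 0.28 + 0.28)
  = 200.9830 / 1.7900 = 112.281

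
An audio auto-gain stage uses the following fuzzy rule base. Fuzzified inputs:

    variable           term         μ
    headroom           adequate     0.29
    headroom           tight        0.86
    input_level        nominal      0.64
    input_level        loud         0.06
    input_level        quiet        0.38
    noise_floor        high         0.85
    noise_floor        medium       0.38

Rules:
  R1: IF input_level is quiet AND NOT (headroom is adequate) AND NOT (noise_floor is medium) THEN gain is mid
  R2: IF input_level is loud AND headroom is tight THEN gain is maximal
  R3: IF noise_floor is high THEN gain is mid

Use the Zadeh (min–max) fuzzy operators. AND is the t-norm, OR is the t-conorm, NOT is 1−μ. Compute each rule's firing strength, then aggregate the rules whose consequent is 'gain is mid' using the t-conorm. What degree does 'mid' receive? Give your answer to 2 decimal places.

R1: quiet=0.38, ¬adequate=1−0.29=0.71, ¬medium=1−0.38=0.62; AND[min(a, b)] → w = 0.38
R2: loud=0.06, tight=0.86; AND[min(a, b)] → w = 0.06
R3: high=0.85 → w = 0.85
Rules with consequent 'mid': {R1, R3} → strengths 0.38, 0.85
Aggregate via t-conorm [max(a, b)]: 0.85

0.85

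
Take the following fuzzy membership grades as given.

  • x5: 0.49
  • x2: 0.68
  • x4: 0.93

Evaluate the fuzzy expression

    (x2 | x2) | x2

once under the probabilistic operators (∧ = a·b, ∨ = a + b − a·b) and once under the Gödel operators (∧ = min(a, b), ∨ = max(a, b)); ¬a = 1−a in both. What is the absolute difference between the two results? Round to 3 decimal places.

Under probabilistic:
  x2 | x2 = a + b − a·b on (0.6800, 0.6800) = 0.8976
  (x2 | x2) | x2 = a + b − a·b on (0.8976, 0.6800) = 0.9672
  → value = 0.9672
Under Gödel:
  x2 | x2 = max(a, b) on (0.68, 0.68) = 0.68
  (x2 | x2) | x2 = max(a, b) on (0.68, 0.68) = 0.68
  → value = 0.6800
|0.9672 − 0.6800| = 0.287

0.287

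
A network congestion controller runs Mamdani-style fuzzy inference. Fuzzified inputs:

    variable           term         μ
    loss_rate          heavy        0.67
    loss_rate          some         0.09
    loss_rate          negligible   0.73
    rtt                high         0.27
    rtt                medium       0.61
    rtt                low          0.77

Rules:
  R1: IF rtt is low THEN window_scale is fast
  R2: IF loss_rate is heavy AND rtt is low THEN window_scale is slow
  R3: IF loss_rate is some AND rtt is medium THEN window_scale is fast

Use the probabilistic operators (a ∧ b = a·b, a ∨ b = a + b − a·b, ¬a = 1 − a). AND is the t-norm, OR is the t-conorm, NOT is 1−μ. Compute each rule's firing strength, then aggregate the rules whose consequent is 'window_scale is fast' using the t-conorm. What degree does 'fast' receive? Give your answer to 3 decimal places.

0.783

R1: low=0.77 → w = 0.7700
R2: heavy=0.67, low=0.77; AND[a·b] → w = 0.5159
R3: some=0.09, medium=0.61; AND[a·b] → w = 0.0549
Rules with consequent 'fast': {R1, R3} → strengths 0.7700, 0.0549
Aggregate via t-conorm [a + b − a·b]: 0.7826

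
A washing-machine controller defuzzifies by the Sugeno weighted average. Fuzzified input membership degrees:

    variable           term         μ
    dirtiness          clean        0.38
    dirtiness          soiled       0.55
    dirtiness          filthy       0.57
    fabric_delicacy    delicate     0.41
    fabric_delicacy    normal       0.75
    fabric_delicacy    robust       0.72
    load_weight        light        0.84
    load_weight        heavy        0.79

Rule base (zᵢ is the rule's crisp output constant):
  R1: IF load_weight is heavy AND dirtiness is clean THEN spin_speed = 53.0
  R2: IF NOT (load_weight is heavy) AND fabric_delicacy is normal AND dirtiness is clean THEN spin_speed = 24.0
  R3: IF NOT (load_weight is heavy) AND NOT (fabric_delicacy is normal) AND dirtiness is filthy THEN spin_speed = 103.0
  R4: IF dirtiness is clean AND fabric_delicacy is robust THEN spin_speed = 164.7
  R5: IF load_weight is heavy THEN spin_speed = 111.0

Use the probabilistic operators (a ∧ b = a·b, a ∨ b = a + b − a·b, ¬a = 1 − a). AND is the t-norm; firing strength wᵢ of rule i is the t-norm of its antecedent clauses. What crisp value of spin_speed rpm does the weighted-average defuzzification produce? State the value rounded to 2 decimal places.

105.38

R1 (z=53.0): heavy=0.79, clean=0.38; AND[a·b] → w = 0.3002
R2 (z=24.0): ¬heavy=1−0.79=0.21, normal=0.75, clean=0.38; AND[a·b] → w = 0.0598
R3 (z=103.0): ¬heavy=1−0.79=0.21, ¬normal=1−0.75=0.25, filthy=0.57; AND[a·b] → w = 0.0299
R4 (z=164.7): clean=0.38, robust=0.72; AND[a·b] → w = 0.2736
R5 (z=111.0): heavy=0.79 → w = 0.7900
Weighted average = (0.3002·53.0 + 0.0598·24.0 + 0.0299·103.0 + 0.2736·164.7 + 0.7900·111.0) / (0.3002 + 0.0598 + 0.0299 + 0.2736 + 0.7900)
  = 153.1812 / 1.4536 = 105.38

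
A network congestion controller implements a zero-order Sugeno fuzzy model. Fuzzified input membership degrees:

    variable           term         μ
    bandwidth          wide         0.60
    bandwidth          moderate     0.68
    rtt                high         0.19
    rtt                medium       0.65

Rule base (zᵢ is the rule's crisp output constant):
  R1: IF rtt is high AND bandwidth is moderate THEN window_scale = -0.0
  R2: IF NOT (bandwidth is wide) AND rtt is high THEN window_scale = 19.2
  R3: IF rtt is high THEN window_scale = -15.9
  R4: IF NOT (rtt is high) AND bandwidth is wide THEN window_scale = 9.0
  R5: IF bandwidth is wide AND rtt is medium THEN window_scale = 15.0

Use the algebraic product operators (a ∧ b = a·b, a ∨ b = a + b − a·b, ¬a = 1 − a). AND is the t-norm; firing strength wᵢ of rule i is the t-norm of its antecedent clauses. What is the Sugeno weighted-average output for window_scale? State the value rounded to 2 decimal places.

6.81

R1 (z=-0.0): high=0.19, moderate=0.68; AND[a·b] → w = 0.1292
R2 (z=19.2): ¬wide=1−0.60=0.40, high=0.19; AND[a·b] → w = 0.0760
R3 (z=-15.9): high=0.19 → w = 0.1900
R4 (z=9.0): ¬high=1−0.19=0.81, wide=0.60; AND[a·b] → w = 0.4860
R5 (z=15.0): wide=0.60, medium=0.65; AND[a·b] → w = 0.3900
Weighted average = (0.1292·-0.0 + 0.0760·19.2 + 0.1900·-15.9 + 0.4860·9.0 + 0.3900·15.0) / (0.1292 + 0.0760 + 0.1900 + 0.4860 + 0.3900)
  = 8.6622 / 1.2712 = 6.81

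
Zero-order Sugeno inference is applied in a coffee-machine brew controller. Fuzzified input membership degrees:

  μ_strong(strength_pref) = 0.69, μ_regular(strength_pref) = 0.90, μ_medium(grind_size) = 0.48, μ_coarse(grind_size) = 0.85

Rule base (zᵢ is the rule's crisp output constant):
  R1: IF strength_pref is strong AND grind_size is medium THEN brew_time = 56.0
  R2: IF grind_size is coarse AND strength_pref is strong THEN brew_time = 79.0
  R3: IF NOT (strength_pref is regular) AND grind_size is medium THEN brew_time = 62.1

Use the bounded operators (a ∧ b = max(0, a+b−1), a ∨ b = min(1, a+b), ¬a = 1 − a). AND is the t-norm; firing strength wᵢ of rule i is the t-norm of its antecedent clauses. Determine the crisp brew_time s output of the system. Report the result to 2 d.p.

73.49

R1 (z=56.0): strong=0.69, medium=0.48; AND[max(0, a+b−1)] → w = 0.17
R2 (z=79.0): coarse=0.85, strong=0.69; AND[max(0, a+b−1)] → w = 0.54
R3 (z=62.1): ¬regular=1−0.90=0.10, medium=0.48; AND[max(0, a+b−1)] → w = 0.00
Weighted average = (0.17·56.0 + 0.54·79.0 + 0.00·62.1) / (0.17 + 0.54 + 0.00)
  = 52.1800 / 0.7100 = 73.49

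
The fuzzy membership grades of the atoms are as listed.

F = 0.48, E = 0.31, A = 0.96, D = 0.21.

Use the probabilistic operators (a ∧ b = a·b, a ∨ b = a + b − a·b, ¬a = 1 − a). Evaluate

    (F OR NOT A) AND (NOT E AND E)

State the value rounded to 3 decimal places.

NOT A = 1 − 0.9600 = 0.0400
F OR NOT A = a + b − a·b on (0.4800, 0.0400) = 0.5008
NOT E = 1 − 0.3100 = 0.6900
NOT E AND E = a·b on (0.6900, 0.3100) = 0.2139
(F OR NOT A) AND (NOT E AND E) = a·b on (0.5008, 0.2139) = 0.1071

0.107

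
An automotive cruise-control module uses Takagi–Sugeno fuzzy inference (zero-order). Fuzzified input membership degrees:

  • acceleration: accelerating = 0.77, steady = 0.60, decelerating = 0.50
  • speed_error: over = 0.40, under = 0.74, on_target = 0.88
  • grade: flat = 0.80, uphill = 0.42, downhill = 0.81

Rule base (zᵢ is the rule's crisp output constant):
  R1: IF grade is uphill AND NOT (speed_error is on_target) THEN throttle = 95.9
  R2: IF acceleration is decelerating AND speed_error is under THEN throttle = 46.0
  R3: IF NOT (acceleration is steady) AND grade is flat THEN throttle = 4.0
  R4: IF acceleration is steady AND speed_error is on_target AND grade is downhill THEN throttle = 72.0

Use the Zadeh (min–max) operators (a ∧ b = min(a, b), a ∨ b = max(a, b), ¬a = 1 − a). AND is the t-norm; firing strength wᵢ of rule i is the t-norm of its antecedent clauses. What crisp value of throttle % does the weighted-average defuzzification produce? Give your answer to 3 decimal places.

R1 (z=95.9): uphill=0.42, ¬on_target=1−0.88=0.12; AND[min(a, b)] → w = 0.12
R2 (z=46.0): decelerating=0.50, under=0.74; AND[min(a, b)] → w = 0.50
R3 (z=4.0): ¬steady=1−0.60=0.40, flat=0.80; AND[min(a, b)] → w = 0.40
R4 (z=72.0): steady=0.60, on_target=0.88, downhill=0.81; AND[min(a, b)] → w = 0.60
Weighted average = (0.12·95.9 + 0.50·46.0 + 0.40·4.0 + 0.60·72.0) / (0.12 + 0.50 + 0.40 + 0.60)
  = 79.3080 / 1.6200 = 48.956

48.956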